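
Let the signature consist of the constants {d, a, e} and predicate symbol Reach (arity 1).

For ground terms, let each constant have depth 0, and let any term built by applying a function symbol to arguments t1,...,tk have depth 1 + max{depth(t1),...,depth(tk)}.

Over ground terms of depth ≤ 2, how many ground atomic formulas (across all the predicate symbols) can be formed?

3

First count ground terms of depth ≤ 2.
With no function symbols every ground term is a constant, so there are exactly 3 ground terms at every depth bound.
N_0 = 3
N_1 = 3
N_2 = 3
So |H| = 3.
Each predicate of arity r yields |H|^r ground atoms (one per choice of an r-tuple from H):
  Reach: 3
Total ground atoms: 3.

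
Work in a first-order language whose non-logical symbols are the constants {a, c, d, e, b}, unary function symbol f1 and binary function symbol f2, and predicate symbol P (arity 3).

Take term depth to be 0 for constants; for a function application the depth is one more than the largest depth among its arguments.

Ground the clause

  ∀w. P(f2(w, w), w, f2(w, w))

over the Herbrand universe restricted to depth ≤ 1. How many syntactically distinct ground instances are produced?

Ground terms of depth ≤ 1:
  Let N_k = |{terms of depth ≤ k}|. Then N_0 = 5 and N_k = 5 + N_{k-1} + N_{k-1}^2 for k ≥ 1 (one summand per function symbol, arity giving the exponent).
  N_0 = 5
  N_1 = 5 + 5 + 5^2 = 35
So there are 35 ground terms available for substitution.
The variable w ranges independently over the available ground terms, and distinct assignments produce distinct instances.
Number of ground instances = 35.

35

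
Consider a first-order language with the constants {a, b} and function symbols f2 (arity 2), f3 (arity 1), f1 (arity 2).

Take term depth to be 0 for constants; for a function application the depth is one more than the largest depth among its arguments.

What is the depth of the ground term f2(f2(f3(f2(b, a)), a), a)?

4

depth(f2(b, a)) = 1 + max(0, 0) = 1
depth(f3(f2(b, a))) = 1 + depth(f2(b, a)) = 1 + 1 = 2
depth(f2(f3(f2(b, a)), a)) = 1 + max(2, 0) = 3
depth(f2(f2(f3(f2(b, a)), a), a)) = 1 + max(3, 0) = 4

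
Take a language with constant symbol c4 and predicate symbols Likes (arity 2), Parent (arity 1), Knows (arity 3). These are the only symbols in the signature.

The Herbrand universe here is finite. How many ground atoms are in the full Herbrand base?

With no function symbols, the Herbrand universe is just the 1 constant.
Ground atoms per predicate: Likes: 1^2 = 1, Parent: 1, Knows: 1^3 = 1.
Herbrand base size = 1 + 1 + 1 = 3.

3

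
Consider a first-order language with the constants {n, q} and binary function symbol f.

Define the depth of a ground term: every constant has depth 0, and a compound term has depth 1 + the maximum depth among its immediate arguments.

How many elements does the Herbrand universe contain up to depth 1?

6

If N_k denotes the number of depth-≤k ground terms, the 2 constants give N_0 = 2, and each function symbol of arity r contributes N_{k-1}^r new terms at level k: N_k = 2 + N_{k-1}^2.
N_0 = 2
N_1 = 2 + 2^2 = 6
Explicitly: n, q, f(n, n), f(n, q), f(q, n), f(q, q).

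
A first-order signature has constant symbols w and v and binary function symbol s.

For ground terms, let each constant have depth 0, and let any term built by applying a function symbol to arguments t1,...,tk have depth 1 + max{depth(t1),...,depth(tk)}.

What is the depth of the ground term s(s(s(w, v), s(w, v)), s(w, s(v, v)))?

3

depth(s(w, v)) = 1 + max(0, 0) = 1
depth(s(s(w, v), s(w, v))) = 1 + max(1, 1) = 2
depth(s(v, v)) = 1 + max(0, 0) = 1
depth(s(w, s(v, v))) = 1 + max(0, 1) = 2
depth(s(s(s(w, v), s(w, v)), s(w, s(v, v)))) = 1 + max(2, 2) = 3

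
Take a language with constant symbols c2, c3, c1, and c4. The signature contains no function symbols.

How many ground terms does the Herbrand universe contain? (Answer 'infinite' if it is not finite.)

There are no function symbols, so every ground term is one of the 4 constants.
The Herbrand universe is {c2, c3, c1, c4}, which is finite with 4 elements.

4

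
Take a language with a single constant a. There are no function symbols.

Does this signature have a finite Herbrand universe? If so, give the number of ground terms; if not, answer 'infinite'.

There are no function symbols, so the only ground term is the single constant.
The Herbrand universe is {a}, finite with 1 element.

1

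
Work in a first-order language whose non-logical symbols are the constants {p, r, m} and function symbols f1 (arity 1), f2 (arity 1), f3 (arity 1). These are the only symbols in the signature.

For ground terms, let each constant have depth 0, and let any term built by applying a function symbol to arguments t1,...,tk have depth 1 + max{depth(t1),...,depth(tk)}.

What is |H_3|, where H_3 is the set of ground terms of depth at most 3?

120

If N_k denotes the number of depth-≤k ground terms, the 3 constants give N_0 = 3, and each function symbol of arity r contributes N_{k-1}^r new terms at level k: N_k = 3 + N_{k-1} + N_{k-1} + N_{k-1}.
N_0 = 3
N_1 = 3 + 3 + 3 + 3 = 12
N_2 = 3 + 12 + 12 + 12 = 39
N_3 = 3 + 39 + 39 + 39 = 120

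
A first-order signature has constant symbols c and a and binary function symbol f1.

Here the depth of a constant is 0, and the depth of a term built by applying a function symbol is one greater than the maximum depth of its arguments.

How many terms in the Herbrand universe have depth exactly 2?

Count level by level. With function symbols f1/2, the terms of depth ≤ k are the 2 constants together with each function applied to depth-≤(k−1) tuples, so N_k = 2 + N_{k-1}^2.
N_0 = 2
N_1 = 2 + 2^2 = 6
N_2 = 2 + 6^2 = 38
Terms of depth exactly 2: N_2 − N_1 = 38 − 6 = 32.

32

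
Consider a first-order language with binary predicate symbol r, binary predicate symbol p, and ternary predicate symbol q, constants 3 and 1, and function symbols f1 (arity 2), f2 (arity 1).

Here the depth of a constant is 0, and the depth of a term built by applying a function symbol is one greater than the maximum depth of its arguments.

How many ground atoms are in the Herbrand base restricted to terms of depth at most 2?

416176

First count ground terms of depth ≤ 2.
If N_k denotes the number of depth-≤k ground terms, the 2 constants give N_0 = 2, and each function symbol of arity r contributes N_{k-1}^r new terms at level k: N_k = 2 + N_{k-1}^2 + N_{k-1}.
N_0 = 2
N_1 = 2 + 2^2 + 2 = 8
N_2 = 2 + 8^2 + 8 = 74
So |H| = 74.
For each predicate symbol, the number of ground atoms is |H| raised to its arity; summing:
  r: 74^2 = 5476;  p: 74^2 = 5476;  q: 74^3 = 405224
Total ground atoms: 5476 + 5476 + 405224 = 416176.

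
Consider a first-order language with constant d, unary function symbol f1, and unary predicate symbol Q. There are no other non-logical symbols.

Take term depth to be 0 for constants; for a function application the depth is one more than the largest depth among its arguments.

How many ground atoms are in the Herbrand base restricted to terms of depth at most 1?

2

First count ground terms of depth ≤ 1.
If N_k denotes the number of depth-≤k ground terms, the 1 constant gives N_0 = 1, and each function symbol of arity r contributes N_{k-1}^r new terms at level k: N_k = 1 + N_{k-1}.
N_0 = 1
N_1 = 1 + 1 = 2
So |H| = 2.
A ground atom is a predicate applied to a tuple of terms from H, so the count is the sum over predicates of |H|^arity:
  Q: 2
Total ground atoms: 2.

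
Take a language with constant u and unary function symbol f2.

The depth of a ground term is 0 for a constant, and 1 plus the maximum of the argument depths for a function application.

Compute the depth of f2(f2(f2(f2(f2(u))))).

5

depth(f2(u)) = 1 + depth(u) = 1 + 0 = 1
depth(f2(f2(u))) = 1 + depth(f2(u)) = 1 + 1 = 2
depth(f2(f2(f2(u)))) = 1 + depth(f2(f2(u))) = 1 + 2 = 3
depth(f2(f2(f2(f2(u))))) = 1 + depth(f2(f2(f2(u)))) = 1 + 3 = 4
depth(f2(f2(f2(f2(f2(u)))))) = 1 + depth(f2(f2(f2(f2(u))))) = 1 + 4 = 5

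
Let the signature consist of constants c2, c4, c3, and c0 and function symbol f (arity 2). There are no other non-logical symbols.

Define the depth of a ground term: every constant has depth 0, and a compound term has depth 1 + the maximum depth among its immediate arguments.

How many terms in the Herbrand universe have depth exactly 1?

If N_k denotes the number of depth-≤k ground terms, the 4 constants give N_0 = 4, and each function symbol of arity r contributes N_{k-1}^r new terms at level k: N_k = 4 + N_{k-1}^2.
N_0 = 4
N_1 = 4 + 4^2 = 20
Terms of depth exactly 1: N_1 − N_0 = 20 − 4 = 16.

16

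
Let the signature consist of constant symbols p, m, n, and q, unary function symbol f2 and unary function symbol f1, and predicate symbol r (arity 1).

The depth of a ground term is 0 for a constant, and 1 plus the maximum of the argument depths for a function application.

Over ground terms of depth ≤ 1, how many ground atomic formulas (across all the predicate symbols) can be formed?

First count ground terms of depth ≤ 1.
If N_k denotes the number of depth-≤k ground terms, the 4 constants give N_0 = 4, and each function symbol of arity r contributes N_{k-1}^r new terms at level k: N_k = 4 + N_{k-1} + N_{k-1}.
N_0 = 4
N_1 = 4 + 4 + 4 = 12
So |H| = 12.
A ground atom is a predicate applied to a tuple of terms from H, so the count is the sum over predicates of |H|^arity:
  r: 12
Total ground atoms: 12.

12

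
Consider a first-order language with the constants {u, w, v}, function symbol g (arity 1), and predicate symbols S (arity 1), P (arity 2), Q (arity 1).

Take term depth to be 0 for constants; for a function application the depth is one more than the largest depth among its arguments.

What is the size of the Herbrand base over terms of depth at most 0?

First count ground terms of depth ≤ 0.
Let N_k count ground terms of depth at most k. Each non-constant term of depth ≤ k is some function symbol applied to depth-≤(k−1) arguments, giving N_k = 3 + N_{k-1}.
N_0 = 3
So |H| = 3.
A ground atom is a predicate applied to a tuple of terms from H, so the count is the sum over predicates of |H|^arity:
  S: 3;  P: 3^2 = 9;  Q: 3
Total ground atoms: 3 + 9 + 3 = 15.

15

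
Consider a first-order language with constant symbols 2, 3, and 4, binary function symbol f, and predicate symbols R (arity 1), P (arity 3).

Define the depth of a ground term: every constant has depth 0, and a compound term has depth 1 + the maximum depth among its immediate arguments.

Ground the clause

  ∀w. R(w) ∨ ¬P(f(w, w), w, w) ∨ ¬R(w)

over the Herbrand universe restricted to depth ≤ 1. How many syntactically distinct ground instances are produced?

12

Ground terms of depth ≤ 1:
  If N_k denotes the number of depth-≤k ground terms, the 3 constants give N_0 = 3, and each function symbol of arity r contributes N_{k-1}^r new terms at level k: N_k = 3 + N_{k-1}^2.
  N_0 = 3
  N_1 = 3 + 3^2 = 12
  Explicitly: 2, 3, 4, f(2, 2), f(2, 3), f(2, 4), f(3, 2), f(3, 3), f(3, 4), f(4, 2), f(4, 3), f(4, 4).
So there are 12 ground terms available for substitution.
There is 1 variable to instantiate (w),  occurring in at least one literal, so different choices give different ground instances.
Number of ground instances = 12.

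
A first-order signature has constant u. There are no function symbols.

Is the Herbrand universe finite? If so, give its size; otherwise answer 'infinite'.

There are no function symbols, so the only ground term is the single constant.
The Herbrand universe is {u}, finite with 1 element.

1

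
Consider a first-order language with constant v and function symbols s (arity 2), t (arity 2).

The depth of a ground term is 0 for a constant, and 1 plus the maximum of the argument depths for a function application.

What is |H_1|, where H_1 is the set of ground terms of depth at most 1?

3

Count level by level. With function symbols s/2, t/2, the terms of depth ≤ k are the 1 constant together with each function applied to depth-≤(k−1) tuples, so N_k = 1 + N_{k-1}^2 + N_{k-1}^2.
N_0 = 1
N_1 = 1 + 1^2 + 1^2 = 3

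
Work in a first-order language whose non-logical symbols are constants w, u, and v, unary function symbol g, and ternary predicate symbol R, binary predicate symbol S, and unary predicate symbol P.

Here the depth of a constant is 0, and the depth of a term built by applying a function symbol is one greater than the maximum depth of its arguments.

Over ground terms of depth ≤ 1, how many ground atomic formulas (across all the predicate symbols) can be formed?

First count ground terms of depth ≤ 1.
If N_k denotes the number of depth-≤k ground terms, the 3 constants give N_0 = 3, and each function symbol of arity r contributes N_{k-1}^r new terms at level k: N_k = 3 + N_{k-1}.
N_0 = 3
N_1 = 3 + 3 = 6
Explicitly: w, u, v, g(w), g(u), g(v).
So |H| = 6.
Ground atoms are formed by filling each argument slot of a predicate with a term from H, so an r-ary predicate gives |H|^r atoms:
  R: 6^3 = 216;  S: 6^2 = 36;  P: 6
Total ground atoms: 216 + 36 + 6 = 258.

258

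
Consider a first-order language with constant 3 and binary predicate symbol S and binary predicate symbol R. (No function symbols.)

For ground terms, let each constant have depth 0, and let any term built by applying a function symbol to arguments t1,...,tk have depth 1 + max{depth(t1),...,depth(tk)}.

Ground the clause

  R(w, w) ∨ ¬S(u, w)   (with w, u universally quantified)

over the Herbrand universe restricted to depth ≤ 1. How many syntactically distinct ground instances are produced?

Ground terms of depth ≤ 1:
  With no function symbols every ground term is a constant, so there is exactly 1 ground term at every depth bound.
  N_0 = 1
  N_1 = 1
  Explicitly: 3.
So there is exactly 1 ground term available for substitution.
The body mentions every one of the 2 quantified variables; since ground terms form a free algebra, no two substitutions collapse to the same formula.
Number of ground instances = 1^2 = 1.

1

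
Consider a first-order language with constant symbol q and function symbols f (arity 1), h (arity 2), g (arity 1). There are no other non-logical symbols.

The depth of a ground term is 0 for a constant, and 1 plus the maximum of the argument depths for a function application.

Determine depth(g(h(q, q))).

2

depth(h(q, q)) = 1 + max(0, 0) = 1
depth(g(h(q, q))) = 1 + depth(h(q, q)) = 1 + 1 = 2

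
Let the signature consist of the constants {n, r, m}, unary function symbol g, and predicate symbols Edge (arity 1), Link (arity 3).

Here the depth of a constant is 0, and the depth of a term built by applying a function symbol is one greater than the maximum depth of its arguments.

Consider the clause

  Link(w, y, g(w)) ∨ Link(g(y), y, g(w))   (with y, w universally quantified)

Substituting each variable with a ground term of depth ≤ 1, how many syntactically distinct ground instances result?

Ground terms of depth ≤ 1:
  Count level by level. With function symbols g/1, the terms of depth ≤ k are the 3 constants together with each function applied to depth-≤(k−1) tuples, so N_k = 3 + N_{k-1}.
  N_0 = 3
  N_1 = 3 + 3 = 6
  Explicitly: n, r, m, g(n), g(r), g(m).
So there are 6 ground terms available for substitution.
The clause has 2 distinct variables (y, w), each appearing in the body. In the free term algebra distinct substitutions yield syntactically distinct ground instances.
Number of ground instances = 6^2 = 36.

36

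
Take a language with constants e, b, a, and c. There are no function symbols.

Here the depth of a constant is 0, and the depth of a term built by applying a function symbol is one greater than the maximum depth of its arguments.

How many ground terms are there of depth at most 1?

4

With no function symbols every ground term is a constant, so there are exactly 4 ground terms at every depth bound.
N_0 = 4
N_1 = 4
Explicitly: e, b, a, c.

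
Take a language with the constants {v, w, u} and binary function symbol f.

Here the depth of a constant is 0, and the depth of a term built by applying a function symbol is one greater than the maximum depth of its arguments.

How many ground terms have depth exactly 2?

Write N_k for the number of ground terms of depth ≤ k. A term of depth ≤ k is either a constant or a function symbol applied to arguments of depth ≤ k−1, so N_k = 3 + N_{k-1}^2.
N_0 = 3
N_1 = 3 + 3^2 = 12
N_2 = 3 + 12^2 = 147
Terms of depth exactly 2: N_2 − N_1 = 147 − 12 = 135.

135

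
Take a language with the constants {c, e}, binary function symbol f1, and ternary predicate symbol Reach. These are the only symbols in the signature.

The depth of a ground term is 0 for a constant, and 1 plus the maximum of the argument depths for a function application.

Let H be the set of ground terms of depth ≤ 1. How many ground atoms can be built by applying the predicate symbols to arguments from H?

First count ground terms of depth ≤ 1.
Write N_k for the number of ground terms of depth ≤ k. A term of depth ≤ k is either a constant or a function symbol applied to arguments of depth ≤ k−1, so N_k = 2 + N_{k-1}^2.
N_0 = 2
N_1 = 2 + 2^2 = 6
So |H| = 6.
A ground atom is a predicate applied to a tuple of terms from H, so the count is the sum over predicates of |H|^arity:
  Reach: 6^3 = 216
Total ground atoms: 216.

216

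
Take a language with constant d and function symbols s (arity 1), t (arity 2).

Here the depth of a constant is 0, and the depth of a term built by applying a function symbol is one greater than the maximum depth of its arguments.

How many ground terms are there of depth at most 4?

33673

If N_k denotes the number of depth-≤k ground terms, the 1 constant gives N_0 = 1, and each function symbol of arity r contributes N_{k-1}^r new terms at level k: N_k = 1 + N_{k-1} + N_{k-1}^2.
N_0 = 1
N_1 = 1 + 1 + 1^2 = 3
N_2 = 1 + 3 + 3^2 = 13
N_3 = 1 + 13 + 13^2 = 183
N_4 = 1 + 183 + 183^2 = 33673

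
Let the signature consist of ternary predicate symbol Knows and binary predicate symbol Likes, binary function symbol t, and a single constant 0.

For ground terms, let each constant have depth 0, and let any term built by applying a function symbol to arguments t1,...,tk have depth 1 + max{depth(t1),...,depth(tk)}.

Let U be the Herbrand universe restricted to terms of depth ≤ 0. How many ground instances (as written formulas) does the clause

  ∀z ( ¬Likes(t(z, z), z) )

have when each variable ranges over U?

Ground terms of depth ≤ 0:
  If N_k denotes the number of depth-≤k ground terms, the 1 constant gives N_0 = 1, and each function symbol of arity r contributes N_{k-1}^r new terms at level k: N_k = 1 + N_{k-1}^2.
  N_0 = 1
So there is exactly 1 ground term available for substitution.
The body mentions the single quantified variable z; since ground terms form a free algebra, no two substitutions collapse to the same formula.
Number of ground instances = 1.

1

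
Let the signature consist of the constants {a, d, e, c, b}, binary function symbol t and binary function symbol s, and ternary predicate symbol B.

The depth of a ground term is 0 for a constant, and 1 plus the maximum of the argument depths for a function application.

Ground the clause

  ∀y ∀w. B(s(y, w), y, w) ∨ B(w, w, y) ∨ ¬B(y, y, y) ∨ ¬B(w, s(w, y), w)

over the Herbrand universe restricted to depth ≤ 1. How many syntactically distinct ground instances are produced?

3025

Ground terms of depth ≤ 1:
  Write N_k for the number of ground terms of depth ≤ k. A term of depth ≤ k is either a constant or a function symbol applied to arguments of depth ≤ k−1, so N_k = 5 + N_{k-1}^2 + N_{k-1}^2.
  N_0 = 5
  N_1 = 5 + 5^2 + 5^2 = 55
So there are 55 ground terms available for substitution.
The clause has 2 distinct variables (y, w), each appearing in the body. In the free term algebra distinct substitutions yield syntactically distinct ground instances.
Number of ground instances = 55^2 = 3025.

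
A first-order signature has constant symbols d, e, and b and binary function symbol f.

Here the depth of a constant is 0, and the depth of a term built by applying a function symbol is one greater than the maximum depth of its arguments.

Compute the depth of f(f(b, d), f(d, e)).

2

depth(f(b, d)) = 1 + max(0, 0) = 1
depth(f(d, e)) = 1 + max(0, 0) = 1
depth(f(f(b, d), f(d, e))) = 1 + max(1, 1) = 2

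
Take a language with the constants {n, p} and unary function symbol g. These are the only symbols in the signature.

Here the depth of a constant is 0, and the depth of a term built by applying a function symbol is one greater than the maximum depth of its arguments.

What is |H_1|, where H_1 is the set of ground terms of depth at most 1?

4

Let N_k count ground terms of depth at most k. Each non-constant term of depth ≤ k is some function symbol applied to depth-≤(k−1) arguments, giving N_k = 2 + N_{k-1}.
N_0 = 2
N_1 = 2 + 2 = 4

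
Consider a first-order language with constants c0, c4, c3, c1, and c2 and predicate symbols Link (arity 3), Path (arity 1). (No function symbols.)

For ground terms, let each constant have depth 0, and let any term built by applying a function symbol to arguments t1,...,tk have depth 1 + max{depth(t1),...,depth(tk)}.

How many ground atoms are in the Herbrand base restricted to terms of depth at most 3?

130

First count ground terms of depth ≤ 3.
With no function symbols every ground term is a constant, so there are exactly 5 ground terms at every depth bound.
N_0 = 5
N_1 = 5
N_2 = 5
N_3 = 5
Explicitly: c0, c4, c3, c1, c2.
So |H| = 5.
Each predicate of arity r yields |H|^r ground atoms (one per choice of an r-tuple from H):
  Link: 5^3 = 125;  Path: 5
Total ground atoms: 125 + 5 = 130.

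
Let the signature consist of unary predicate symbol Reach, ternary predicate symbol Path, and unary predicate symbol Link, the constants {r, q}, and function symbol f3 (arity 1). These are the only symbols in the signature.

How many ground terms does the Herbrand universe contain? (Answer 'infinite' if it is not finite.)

The signature has at least one function symbol (f3, arity 1) and at least one constant (r).
Iterating f3 gives infinitely many distinct ground terms: r, f3(r), f3(f3(r)), ...
So the Herbrand universe is infinite.

infinite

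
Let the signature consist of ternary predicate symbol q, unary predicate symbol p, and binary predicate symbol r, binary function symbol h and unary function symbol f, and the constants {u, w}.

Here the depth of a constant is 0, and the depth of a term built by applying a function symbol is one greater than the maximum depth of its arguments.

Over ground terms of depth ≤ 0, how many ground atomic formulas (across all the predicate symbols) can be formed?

First count ground terms of depth ≤ 0.
Write N_k for the number of ground terms of depth ≤ k. A term of depth ≤ k is either a constant or a function symbol applied to arguments of depth ≤ k−1, so N_k = 2 + N_{k-1}^2 + N_{k-1}.
N_0 = 2
So |H| = 2.
A ground atom is a predicate applied to a tuple of terms from H, so the count is the sum over predicates of |H|^arity:
  q: 2^3 = 8;  p: 2;  r: 2^2 = 4
Total ground atoms: 8 + 2 + 4 = 14.

14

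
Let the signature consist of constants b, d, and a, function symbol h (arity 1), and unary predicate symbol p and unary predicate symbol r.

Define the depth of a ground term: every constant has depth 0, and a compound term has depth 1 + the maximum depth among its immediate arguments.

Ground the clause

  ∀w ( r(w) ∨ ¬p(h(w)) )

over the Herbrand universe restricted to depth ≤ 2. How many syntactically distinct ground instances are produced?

9

Ground terms of depth ≤ 2:
  Let N_k count ground terms of depth at most k. Each non-constant term of depth ≤ k is some function symbol applied to depth-≤(k−1) arguments, giving N_k = 3 + N_{k-1}.
  N_0 = 3
  N_1 = 3 + 3 = 6
  N_2 = 3 + 6 = 9
  Explicitly: b, d, a, h(b), h(d), h(a), h(h(b)), h(h(d)), h(h(a)).
So there are 9 ground terms available for substitution.
There is 1 variable to instantiate (w),  occurring in at least one literal, so different choices give different ground instances.
Number of ground instances = 9.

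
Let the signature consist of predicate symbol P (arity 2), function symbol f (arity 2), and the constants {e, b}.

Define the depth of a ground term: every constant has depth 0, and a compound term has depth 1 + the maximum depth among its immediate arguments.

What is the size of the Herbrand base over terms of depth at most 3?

First count ground terms of depth ≤ 3.
If N_k denotes the number of depth-≤k ground terms, the 2 constants give N_0 = 2, and each function symbol of arity r contributes N_{k-1}^r new terms at level k: N_k = 2 + N_{k-1}^2.
N_0 = 2
N_1 = 2 + 2^2 = 6
N_2 = 2 + 6^2 = 38
N_3 = 2 + 38^2 = 1446
So |H| = 1446.
A ground atom is a predicate applied to a tuple of terms from H, so the count is the sum over predicates of |H|^arity:
  P: 1446^2 = 2090916
Total ground atoms: 2090916.

2090916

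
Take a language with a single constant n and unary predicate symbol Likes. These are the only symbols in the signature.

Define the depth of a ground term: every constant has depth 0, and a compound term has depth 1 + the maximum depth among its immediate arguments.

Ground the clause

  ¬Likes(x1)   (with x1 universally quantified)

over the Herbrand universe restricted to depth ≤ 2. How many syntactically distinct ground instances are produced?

1

Ground terms of depth ≤ 2:
  With no function symbols every ground term is a constant, so there is exactly 1 ground term at every depth bound.
  N_0 = 1
  N_1 = 1
  N_2 = 1
So there is exactly 1 ground term available for substitution.
The variable x1 ranges independently over the available ground terms, and distinct assignments produce distinct instances.
Number of ground instances = 1.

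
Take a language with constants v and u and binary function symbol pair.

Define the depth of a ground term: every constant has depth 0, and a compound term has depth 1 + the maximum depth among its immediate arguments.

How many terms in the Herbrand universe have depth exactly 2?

If N_k denotes the number of depth-≤k ground terms, the 2 constants give N_0 = 2, and each function symbol of arity r contributes N_{k-1}^r new terms at level k: N_k = 2 + N_{k-1}^2.
N_0 = 2
N_1 = 2 + 2^2 = 6
N_2 = 2 + 6^2 = 38
Terms of depth exactly 2: N_2 − N_1 = 38 − 6 = 32.

32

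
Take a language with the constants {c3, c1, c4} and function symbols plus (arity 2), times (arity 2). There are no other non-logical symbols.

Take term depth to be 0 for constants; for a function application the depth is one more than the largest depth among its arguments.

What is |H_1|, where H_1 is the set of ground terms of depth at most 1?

21

Count level by level. With function symbols plus/2, times/2, the terms of depth ≤ k are the 3 constants together with each function applied to depth-≤(k−1) tuples, so N_k = 3 + N_{k-1}^2 + N_{k-1}^2.
N_0 = 3
N_1 = 3 + 3^2 + 3^2 = 21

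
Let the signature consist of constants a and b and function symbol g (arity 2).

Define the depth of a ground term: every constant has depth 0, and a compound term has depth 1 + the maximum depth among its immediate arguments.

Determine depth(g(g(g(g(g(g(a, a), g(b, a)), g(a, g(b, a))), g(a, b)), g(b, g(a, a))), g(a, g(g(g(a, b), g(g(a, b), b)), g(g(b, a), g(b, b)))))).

6

depth(g(a, a)) = 1 + max(0, 0) = 1
depth(g(b, a)) = 1 + max(0, 0) = 1
depth(g(g(a, a), g(b, a))) = 1 + max(1, 1) = 2
depth(g(a, g(b, a))) = 1 + max(0, 1) = 2
depth(g(g(g(a, a), g(b, a)), g(a, g(b, a)))) = 1 + max(2, 2) = 3
depth(g(a, b)) = 1 + max(0, 0) = 1
depth(g(g(g(g(a, a), g(b, a)), g(a, g(b, a))), g(a, b))) = 1 + max(3, 1) = 4
depth(g(b, g(a, a))) = 1 + max(0, 1) = 2
depth(g(g(g(g(g(a, a), g(b, a)), g(a, g(b, a))), g(a, b)), g(b, g(a, a)))) = 1 + max(4, 2) = 5
depth(g(g(a, b), b)) = 1 + max(1, 0) = 2
depth(g(g(a, b), g(g(a, b), b))) = 1 + max(1, 2) = 3
depth(g(b, b)) = 1 + max(0, 0) = 1
depth(g(g(b, a), g(b, b))) = 1 + max(1, 1) = 2
depth(g(g(g(a, b), g(g(a, b), b)), g(g(b, a), g(b, b)))) = 1 + max(3, 2) = 4
depth(g(a, g(g(g(a, b), g(g(a, b), b)), g(g(b, a), g(b, b))))) = 1 + max(0, 4) = 5
depth(g(g(g(g(g(g(a, a), g(b, a)), g(a, g(b, a))), g(a, b)), g(b, g(a, a))), g(a, g(g(g(a, b), g(g(a, b), b)), g(g(b, a), g(b, b)))))) = 1 + max(5, 5) = 6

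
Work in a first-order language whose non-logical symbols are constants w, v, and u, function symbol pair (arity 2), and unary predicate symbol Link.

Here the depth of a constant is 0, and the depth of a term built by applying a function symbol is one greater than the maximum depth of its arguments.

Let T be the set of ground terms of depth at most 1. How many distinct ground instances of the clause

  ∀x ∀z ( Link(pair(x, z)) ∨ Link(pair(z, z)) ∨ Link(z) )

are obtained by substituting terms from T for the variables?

Ground terms of depth ≤ 1:
  Let N_k = |{terms of depth ≤ k}|. Then N_0 = 3 and N_k = 3 + N_{k-1}^2 for k ≥ 1 (one summand per function symbol, arity giving the exponent).
  N_0 = 3
  N_1 = 3 + 3^2 = 12
  Explicitly: w, v, u, pair(w, w), pair(w, v), pair(w, u), pair(v, w), pair(v, v), pair(v, u), pair(u, w), pair(u, v), pair(u, u).
So there are 12 ground terms available for substitution.
Each of x, z ranges independently over the available ground terms, and distinct assignments produce distinct instances.
Number of ground instances = 12^2 = 144.

144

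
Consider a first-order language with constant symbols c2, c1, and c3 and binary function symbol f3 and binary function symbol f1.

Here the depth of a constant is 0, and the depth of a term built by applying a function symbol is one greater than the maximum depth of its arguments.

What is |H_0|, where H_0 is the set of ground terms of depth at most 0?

3

Let N_k = |{terms of depth ≤ k}|. Then N_0 = 3 and N_k = 3 + N_{k-1}^2 + N_{k-1}^2 for k ≥ 1 (one summand per function symbol, arity giving the exponent).
N_0 = 3
Explicitly: c2, c1, c3.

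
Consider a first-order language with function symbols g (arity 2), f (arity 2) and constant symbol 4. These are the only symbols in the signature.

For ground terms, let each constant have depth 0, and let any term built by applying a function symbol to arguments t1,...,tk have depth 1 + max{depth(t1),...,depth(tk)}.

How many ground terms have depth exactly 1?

Let N_k count ground terms of depth at most k. Each non-constant term of depth ≤ k is some function symbol applied to depth-≤(k−1) arguments, giving N_k = 1 + N_{k-1}^2 + N_{k-1}^2.
N_0 = 1
N_1 = 1 + 1^2 + 1^2 = 3
Terms of depth exactly 1: N_1 − N_0 = 3 − 1 = 2.

2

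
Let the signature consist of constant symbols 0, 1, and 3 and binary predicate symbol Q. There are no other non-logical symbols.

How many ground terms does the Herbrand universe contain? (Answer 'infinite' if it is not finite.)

There are no function symbols, so every ground term is one of the 3 constants.
The Herbrand universe is {0, 1, 3}, which is finite with 3 elements.

3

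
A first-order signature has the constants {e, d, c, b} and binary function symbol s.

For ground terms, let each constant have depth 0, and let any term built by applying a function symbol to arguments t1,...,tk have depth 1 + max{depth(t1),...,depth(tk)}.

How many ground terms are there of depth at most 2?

If N_k denotes the number of depth-≤k ground terms, the 4 constants give N_0 = 4, and each function symbol of arity r contributes N_{k-1}^r new terms at level k: N_k = 4 + N_{k-1}^2.
N_0 = 4
N_1 = 4 + 4^2 = 20
N_2 = 4 + 20^2 = 404

404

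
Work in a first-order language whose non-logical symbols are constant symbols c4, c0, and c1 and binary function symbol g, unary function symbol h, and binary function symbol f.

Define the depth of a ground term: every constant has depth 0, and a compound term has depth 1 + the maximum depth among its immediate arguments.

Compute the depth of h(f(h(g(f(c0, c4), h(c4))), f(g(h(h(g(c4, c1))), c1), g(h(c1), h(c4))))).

7

depth(f(c0, c4)) = 1 + max(0, 0) = 1
depth(h(c4)) = 1 + depth(c4) = 1 + 0 = 1
depth(g(f(c0, c4), h(c4))) = 1 + max(1, 1) = 2
depth(h(g(f(c0, c4), h(c4)))) = 1 + depth(g(f(c0, c4), h(c4))) = 1 + 2 = 3
depth(g(c4, c1)) = 1 + max(0, 0) = 1
depth(h(g(c4, c1))) = 1 + depth(g(c4, c1)) = 1 + 1 = 2
depth(h(h(g(c4, c1)))) = 1 + depth(h(g(c4, c1))) = 1 + 2 = 3
depth(g(h(h(g(c4, c1))), c1)) = 1 + max(3, 0) = 4
depth(h(c1)) = 1 + depth(c1) = 1 + 0 = 1
depth(g(h(c1), h(c4))) = 1 + max(1, 1) = 2
depth(f(g(h(h(g(c4, c1))), c1), g(h(c1), h(c4)))) = 1 + max(4, 2) = 5
depth(f(h(g(f(c0, c4), h(c4))), f(g(h(h(g(c4, c1))), c1), g(h(c1), h(c4))))) = 1 + max(3, 5) = 6
depth(h(f(h(g(f(c0, c4), h(c4))), f(g(h(h(g(c4, c1))), c1), g(h(c1), h(c4)))))) = 1 + depth(f(h(g(f(c0, c4), h(c4))), f(g(h(h(g(c4, c1))), c1), g(h(c1), h(c4))))) = 1 + 6 = 7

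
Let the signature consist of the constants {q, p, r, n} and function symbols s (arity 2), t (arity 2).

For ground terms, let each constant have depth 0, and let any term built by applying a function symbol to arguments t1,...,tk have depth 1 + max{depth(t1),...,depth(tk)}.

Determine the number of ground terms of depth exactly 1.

32

Let N_k = |{terms of depth ≤ k}|. Then N_0 = 4 and N_k = 4 + N_{k-1}^2 + N_{k-1}^2 for k ≥ 1 (one summand per function symbol, arity giving the exponent).
N_0 = 4
N_1 = 4 + 4^2 + 4^2 = 36
Terms of depth exactly 1: N_1 − N_0 = 36 − 4 = 32.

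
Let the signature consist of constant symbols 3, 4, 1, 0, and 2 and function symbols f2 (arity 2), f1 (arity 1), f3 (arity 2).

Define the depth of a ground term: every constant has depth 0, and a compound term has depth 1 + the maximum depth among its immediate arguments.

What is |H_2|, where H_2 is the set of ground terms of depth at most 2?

7265

Let N_k = |{terms of depth ≤ k}|. Then N_0 = 5 and N_k = 5 + N_{k-1}^2 + N_{k-1} + N_{k-1}^2 for k ≥ 1 (one summand per function symbol, arity giving the exponent).
N_0 = 5
N_1 = 5 + 5^2 + 5 + 5^2 = 60
N_2 = 5 + 60^2 + 60 + 60^2 = 7265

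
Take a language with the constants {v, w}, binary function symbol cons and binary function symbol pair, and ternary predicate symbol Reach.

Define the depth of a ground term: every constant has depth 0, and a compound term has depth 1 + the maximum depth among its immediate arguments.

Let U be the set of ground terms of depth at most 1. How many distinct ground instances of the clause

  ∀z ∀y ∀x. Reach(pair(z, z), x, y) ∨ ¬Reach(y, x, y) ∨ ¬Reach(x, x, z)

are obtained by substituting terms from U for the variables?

1000

Ground terms of depth ≤ 1:
  Count level by level. With function symbols cons/2, pair/2, the terms of depth ≤ k are the 2 constants together with each function applied to depth-≤(k−1) tuples, so N_k = 2 + N_{k-1}^2 + N_{k-1}^2.
  N_0 = 2
  N_1 = 2 + 2^2 + 2^2 = 10
So there are 10 ground terms available for substitution.
The body mentions every one of the 3 quantified variables; since ground terms form a free algebra, no two substitutions collapse to the same formula.
Number of ground instances = 10^3 = 1000.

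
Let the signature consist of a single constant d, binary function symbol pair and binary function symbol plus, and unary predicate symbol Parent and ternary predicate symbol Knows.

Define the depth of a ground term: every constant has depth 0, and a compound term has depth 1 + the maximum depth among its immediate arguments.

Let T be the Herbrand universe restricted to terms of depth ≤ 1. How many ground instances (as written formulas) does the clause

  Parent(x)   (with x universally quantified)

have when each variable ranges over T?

Ground terms of depth ≤ 1:
  Write N_k for the number of ground terms of depth ≤ k. A term of depth ≤ k is either a constant or a function symbol applied to arguments of depth ≤ k−1, so N_k = 1 + N_{k-1}^2 + N_{k-1}^2.
  N_0 = 1
  N_1 = 1 + 1^2 + 1^2 = 3
So there are 3 ground terms available for substitution.
There is 1 variable to instantiate (x),  occurring in at least one literal, so different choices give different ground instances.
Number of ground instances = 3.

3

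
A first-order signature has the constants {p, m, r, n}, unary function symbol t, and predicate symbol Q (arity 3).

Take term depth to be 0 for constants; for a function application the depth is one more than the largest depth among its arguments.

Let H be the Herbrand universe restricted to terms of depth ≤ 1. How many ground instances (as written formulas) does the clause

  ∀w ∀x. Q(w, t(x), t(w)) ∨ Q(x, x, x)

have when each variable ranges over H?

Ground terms of depth ≤ 1:
  Let N_k = |{terms of depth ≤ k}|. Then N_0 = 4 and N_k = 4 + N_{k-1} for k ≥ 1 (one summand per function symbol, arity giving the exponent).
  N_0 = 4
  N_1 = 4 + 4 = 8
  Explicitly: p, m, r, n, t(p), t(m), t(r), t(n).
So there are 8 ground terms available for substitution.
The clause has 2 distinct variables (w, x), each appearing in the body. In the free term algebra distinct substitutions yield syntactically distinct ground instances.
Number of ground instances = 8^2 = 64.

64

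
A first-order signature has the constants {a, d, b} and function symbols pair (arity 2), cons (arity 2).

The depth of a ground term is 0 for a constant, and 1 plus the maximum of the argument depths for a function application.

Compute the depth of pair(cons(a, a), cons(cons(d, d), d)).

3

depth(cons(a, a)) = 1 + max(0, 0) = 1
depth(cons(d, d)) = 1 + max(0, 0) = 1
depth(cons(cons(d, d), d)) = 1 + max(1, 0) = 2
depth(pair(cons(a, a), cons(cons(d, d), d))) = 1 + max(1, 2) = 3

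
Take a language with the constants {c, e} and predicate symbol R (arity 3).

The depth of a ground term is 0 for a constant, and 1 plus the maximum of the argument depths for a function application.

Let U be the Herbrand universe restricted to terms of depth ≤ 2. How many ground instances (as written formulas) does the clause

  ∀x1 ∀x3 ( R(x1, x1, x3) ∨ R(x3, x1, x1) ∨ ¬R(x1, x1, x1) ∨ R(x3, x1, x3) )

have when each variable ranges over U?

Ground terms of depth ≤ 2:
  With no function symbols every ground term is a constant, so there are exactly 2 ground terms at every depth bound.
  N_0 = 2
  N_1 = 2
  N_2 = 2
  Explicitly: c, e.
So there are 2 ground terms available for substitution.
There are 2 variables to instantiate (x1, x3), each occurring in at least one literal, so different choices give different ground instances.
Number of ground instances = 2^2 = 4.

4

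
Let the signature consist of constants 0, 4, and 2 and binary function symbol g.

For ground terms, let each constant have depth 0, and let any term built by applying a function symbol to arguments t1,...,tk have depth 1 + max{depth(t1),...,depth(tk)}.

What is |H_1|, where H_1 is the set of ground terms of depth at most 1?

Let N_k = |{terms of depth ≤ k}|. Then N_0 = 3 and N_k = 3 + N_{k-1}^2 for k ≥ 1 (one summand per function symbol, arity giving the exponent).
N_0 = 3
N_1 = 3 + 3^2 = 12
Explicitly: 0, 4, 2, g(0, 0), g(0, 4), g(0, 2), g(4, 0), g(4, 4), g(4, 2), g(2, 0), g(2, 4), g(2, 2).

12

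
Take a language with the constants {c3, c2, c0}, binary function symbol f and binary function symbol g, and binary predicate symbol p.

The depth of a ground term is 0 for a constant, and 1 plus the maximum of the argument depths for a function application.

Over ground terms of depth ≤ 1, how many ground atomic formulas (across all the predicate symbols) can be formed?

First count ground terms of depth ≤ 1.
Let N_k = |{terms of depth ≤ k}|. Then N_0 = 3 and N_k = 3 + N_{k-1}^2 + N_{k-1}^2 for k ≥ 1 (one summand per function symbol, arity giving the exponent).
N_0 = 3
N_1 = 3 + 3^2 + 3^2 = 21
So |H| = 21.
For each predicate symbol, the number of ground atoms is |H| raised to its arity; summing:
  p: 21^2 = 441
Total ground atoms: 441.

441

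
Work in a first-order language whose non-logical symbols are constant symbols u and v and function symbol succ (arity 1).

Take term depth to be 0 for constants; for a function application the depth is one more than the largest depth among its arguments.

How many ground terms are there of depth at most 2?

Write N_k for the number of ground terms of depth ≤ k. A term of depth ≤ k is either a constant or a function symbol applied to arguments of depth ≤ k−1, so N_k = 2 + N_{k-1}.
N_0 = 2
N_1 = 2 + 2 = 4
N_2 = 2 + 4 = 6
Explicitly: u, v, succ(u), succ(v), succ(succ(u)), succ(succ(v)).

6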